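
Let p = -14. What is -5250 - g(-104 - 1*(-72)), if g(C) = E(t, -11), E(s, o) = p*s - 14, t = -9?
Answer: -5362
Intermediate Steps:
E(s, o) = -14 - 14*s (E(s, o) = -14*s - 14 = -14 - 14*s)
g(C) = 112 (g(C) = -14 - 14*(-9) = -14 + 126 = 112)
-5250 - g(-104 - 1*(-72)) = -5250 - 1*112 = -5250 - 112 = -5362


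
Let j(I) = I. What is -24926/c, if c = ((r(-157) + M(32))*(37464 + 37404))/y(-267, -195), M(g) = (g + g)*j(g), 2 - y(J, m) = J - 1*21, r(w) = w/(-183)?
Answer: -3801215/80664031 ≈ -0.047124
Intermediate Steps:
r(w) = -w/183 (r(w) = w*(-1/183) = -w/183)
y(J, m) = 23 - J (y(J, m) = 2 - (J - 1*21) = 2 - (J - 21) = 2 - (-21 + J) = 2 + (21 - J) = 23 - J)
M(g) = 2*g**2 (M(g) = (g + g)*g = (2*g)*g = 2*g**2)
c = 161328062/305 (c = ((-1/183*(-157) + 2*32**2)*(37464 + 37404))/(23 - 1*(-267)) = ((157/183 + 2*1024)*74868)/(23 + 267) = ((157/183 + 2048)*74868)/290 = ((374941/183)*74868)*(1/290) = (9357027596/61)*(1/290) = 161328062/305 ≈ 5.2894e+5)
-24926/c = -24926/161328062/305 = -24926*305/161328062 = -3801215/80664031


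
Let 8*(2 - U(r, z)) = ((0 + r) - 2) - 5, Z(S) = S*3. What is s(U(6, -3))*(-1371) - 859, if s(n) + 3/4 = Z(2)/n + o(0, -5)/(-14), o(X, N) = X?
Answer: -251723/68 ≈ -3701.8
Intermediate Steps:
Z(S) = 3*S
U(r, z) = 23/8 - r/8 (U(r, z) = 2 - (((0 + r) - 2) - 5)/8 = 2 - ((r - 2) - 5)/8 = 2 - ((-2 + r) - 5)/8 = 2 - (-7 + r)/8 = 2 + (7/8 - r/8) = 23/8 - r/8)
s(n) = -¾ + 6/n (s(n) = -¾ + ((3*2)/n + 0/(-14)) = -¾ + (6/n + 0*(-1/14)) = -¾ + (6/n + 0) = -¾ + 6/n)
s(U(6, -3))*(-1371) - 859 = (-¾ + 6/(23/8 - ⅛*6))*(-1371) - 859 = (-¾ + 6/(23/8 - ¾))*(-1371) - 859 = (-¾ + 6/(17/8))*(-1371) - 859 = (-¾ + 6*(8/17))*(-1371) - 859 = (-¾ + 48/17)*(-1371) - 859 = (141/68)*(-1371) - 859 = -193311/68 - 859 = -251723/68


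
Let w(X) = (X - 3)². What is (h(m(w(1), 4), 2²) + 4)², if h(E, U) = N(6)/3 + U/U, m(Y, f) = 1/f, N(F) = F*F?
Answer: 289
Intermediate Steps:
N(F) = F²
w(X) = (-3 + X)²
h(E, U) = 13 (h(E, U) = 6²/3 + U/U = 36*(⅓) + 1 = 12 + 1 = 13)
(h(m(w(1), 4), 2²) + 4)² = (13 + 4)² = 17² = 289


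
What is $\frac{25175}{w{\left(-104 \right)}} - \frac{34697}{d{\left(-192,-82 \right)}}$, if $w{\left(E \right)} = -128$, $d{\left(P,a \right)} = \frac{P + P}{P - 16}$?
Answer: $- \frac{7292501}{384} \approx -18991.0$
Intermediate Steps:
$d{\left(P,a \right)} = \frac{2 P}{-16 + P}$
$\frac{25175}{w{\left(-104 \right)}} - \frac{34697}{d{\left(-192,-82 \right)}} = \frac{25175}{-128} - \frac{34697}{2 \left(-192\right) \frac{1}{-16 - 192}} = 25175 \left(- \frac{1}{128}\right) - \frac{34697}{2 \left(-192\right) \frac{1}{-208}} = - \frac{25175}{128} - \frac{34697}{2 \left(-192\right) \left(- \frac{1}{208}\right)} = - \frac{25175}{128} - \frac{34697}{\frac{24}{13}} = - \frac{25175}{128} - \frac{451061}{24} = - \frac{7292501}{384}$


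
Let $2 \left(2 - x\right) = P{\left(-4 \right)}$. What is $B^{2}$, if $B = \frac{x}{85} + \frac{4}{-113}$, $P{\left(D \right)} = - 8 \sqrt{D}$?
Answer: $- \frac{160844}{18451205} - \frac{1824 i}{816425} \approx -0.0087173 - 0.0022341 i$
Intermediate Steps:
$x = 2 + 8 i$ ($x = 2 - \frac{\left(-8\right) \sqrt{-4}}{2} = 2 - \frac{\left(-8\right) 2 i}{2} = 2 - \frac{\left(-16\right) i}{2} = 2 + 8 i \approx 2.0 + 8.0 i$)
$B = - \frac{114}{9605} + \frac{8 i}{85}$ ($B = \frac{2 + 8 i}{85} + \frac{4}{-113} = \left(2 + 8 i\right) \frac{1}{85} + 4 \left(- \frac{1}{113}\right) = \left(\frac{2}{85} + \frac{8 i}{85}\right) - \frac{4}{113} = - \frac{114}{9605} + \frac{8 i}{85} \approx -0.011869 + 0.094118 i$)
$B^{2} = \left(- \frac{114}{9605} + \frac{8 i}{85}\right)^{2}$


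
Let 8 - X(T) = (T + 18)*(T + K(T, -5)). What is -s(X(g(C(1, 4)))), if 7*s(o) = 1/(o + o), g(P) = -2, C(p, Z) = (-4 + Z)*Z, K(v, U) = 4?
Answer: 1/336 ≈ 0.0029762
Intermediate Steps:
C(p, Z) = Z*(-4 + Z)
X(T) = 8 - (4 + T)*(18 + T) (X(T) = 8 - (T + 18)*(T + 4) = 8 - (18 + T)*(4 + T) = 8 - (4 + T)*(18 + T))
s(o) = 1/(14*o) (s(o) = 1/(7*(o + o)) = 1/(7*((2*o))) = (1/(2*o))/7 = 1/(14*o))
-s(X(g(C(1, 4)))) = -1/(14*(-64 - 1*(-2)**2 - 22*(-2))) = -1/(14*(-64 - 1*4 + 44)) = -1/(14*(-64 - 4 + 44)) = -1/(14*(-24)) = -(-1)/(14*24) = -1*(-1/336) = 1/336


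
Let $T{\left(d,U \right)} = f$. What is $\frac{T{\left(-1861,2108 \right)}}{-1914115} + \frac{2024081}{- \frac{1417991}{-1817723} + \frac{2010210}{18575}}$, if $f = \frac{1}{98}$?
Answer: $\frac{2563943856494202486975219}{138074197500781044370} \approx 18569.0$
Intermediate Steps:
$f = \frac{1}{98} \approx 0.010204$
$T{\left(d,U \right)} = \frac{1}{98}$
$\frac{T{\left(-1861,2108 \right)}}{-1914115} + \frac{2024081}{- \frac{1417991}{-1817723} + \frac{2010210}{18575}} = \frac{1}{98 \left(-1914115\right)} + \frac{2024081}{- \frac{1417991}{-1817723} + \frac{2010210}{18575}} = \frac{1}{98} \left(- \frac{1}{1914115}\right) + \frac{2024081}{\left(-1417991\right) \left(- \frac{1}{1817723}\right) + 2010210 \cdot \frac{1}{18575}} = - \frac{1}{187583270} + \frac{2024081}{\frac{1417991}{1817723} + \frac{402042}{3715}} = - \frac{1}{187583270} + \frac{2024081}{\frac{736068826931}{6752840945}} = - \frac{1}{187583270} + 2024081 \cdot \frac{6752840945}{736068826931} = - \frac{1}{187583270} + \frac{13668297052796545}{736068826931} = \frac{2563943856494202486975219}{138074197500781044370}$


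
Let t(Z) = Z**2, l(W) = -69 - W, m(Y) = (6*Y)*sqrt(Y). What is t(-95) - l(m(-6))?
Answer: 9094 - 36*I*sqrt(6) ≈ 9094.0 - 88.182*I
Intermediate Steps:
m(Y) = 6*Y**(3/2)
t(-95) - l(m(-6)) = (-95)**2 - (-69 - 6*(-6)**(3/2)) = 9025 - (-69 - 6*(-6*I*sqrt(6))) = 9025 - (-69 - (-36)*I*sqrt(6)) = 9025 - (-69 + 36*I*sqrt(6)) = 9025 + (69 - 36*I*sqrt(6)) = 9094 - 36*I*sqrt(6)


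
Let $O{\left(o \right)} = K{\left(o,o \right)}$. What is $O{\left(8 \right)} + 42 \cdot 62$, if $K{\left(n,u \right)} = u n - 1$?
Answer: $2667$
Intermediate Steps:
$K{\left(n,u \right)} = -1 + n u$ ($K{\left(n,u \right)} = n u - 1 = -1 + n u$)
$O{\left(o \right)} = -1 + o^{2}$ ($O{\left(o \right)} = -1 + o o = -1 + o^{2}$)
$O{\left(8 \right)} + 42 \cdot 62 = \left(-1 + 8^{2}\right) + 42 \cdot 62 = \left(-1 + 64\right) + 2604 = 63 + 2604 = 2667$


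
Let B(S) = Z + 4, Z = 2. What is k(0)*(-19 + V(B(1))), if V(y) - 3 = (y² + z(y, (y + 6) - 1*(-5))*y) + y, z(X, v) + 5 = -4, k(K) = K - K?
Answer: 0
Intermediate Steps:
k(K) = 0
z(X, v) = -9 (z(X, v) = -5 - 4 = -9)
B(S) = 6 (B(S) = 2 + 4 = 6)
V(y) = 3 + y² - 8*y (V(y) = 3 + ((y² - 9*y) + y) = 3 + (y² - 8*y) = 3 + y² - 8*y)
k(0)*(-19 + V(B(1))) = 0*(-19 + (3 + 6² - 8*6)) = 0*(-19 + (3 + 36 - 48)) = 0*(-19 - 9) = 0*(-28) = 0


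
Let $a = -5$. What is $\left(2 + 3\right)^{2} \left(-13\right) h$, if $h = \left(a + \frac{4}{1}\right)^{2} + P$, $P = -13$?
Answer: $3900$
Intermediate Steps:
$h = -12$ ($h = \left(-5 + \frac{4}{1}\right)^{2} - 13 = \left(-5 + 4 \cdot 1\right)^{2} - 13 = \left(-5 + 4\right)^{2} - 13 = \left(-1\right)^{2} - 13 = 1 - 13 = -12$)
$\left(2 + 3\right)^{2} \left(-13\right) h = \left(2 + 3\right)^{2} \left(-13\right) \left(-12\right) = 5^{2} \left(-13\right) \left(-12\right) = 25 \left(-13\right) \left(-12\right) = \left(-325\right) \left(-12\right) = 3900$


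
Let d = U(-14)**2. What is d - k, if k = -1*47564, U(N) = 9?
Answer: 47645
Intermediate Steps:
k = -47564
d = 81 (d = 9**2 = 81)
d - k = 81 - 1*(-47564) = 81 + 47564 = 47645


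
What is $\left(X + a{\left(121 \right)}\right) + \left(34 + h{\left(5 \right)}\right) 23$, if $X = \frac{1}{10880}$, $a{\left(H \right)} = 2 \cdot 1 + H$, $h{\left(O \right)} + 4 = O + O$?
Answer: $\frac{11347841}{10880} \approx 1043.0$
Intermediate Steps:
$h{\left(O \right)} = -4 + 2 O$ ($h{\left(O \right)} = -4 + \left(O + O\right) = -4 + 2 O$)
$a{\left(H \right)} = 2 + H$
$X = \frac{1}{10880} \approx 9.1912 \cdot 10^{-5}$
$\left(X + a{\left(121 \right)}\right) + \left(34 + h{\left(5 \right)}\right) 23 = \left(\frac{1}{10880} + \left(2 + 121\right)\right) + \left(34 + \left(-4 + 2 \cdot 5\right)\right) 23 = \left(\frac{1}{10880} + 123\right) + \left(34 + \left(-4 + 10\right)\right) 23 = \frac{1338241}{10880} + \left(34 + 6\right) 23 = \frac{1338241}{10880} + 40 \cdot 23 = \frac{1338241}{10880} + 920 = \frac{11347841}{10880}$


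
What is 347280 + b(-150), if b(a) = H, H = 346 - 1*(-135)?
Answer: 347761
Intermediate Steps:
H = 481 (H = 346 + 135 = 481)
b(a) = 481
347280 + b(-150) = 347280 + 481 = 347761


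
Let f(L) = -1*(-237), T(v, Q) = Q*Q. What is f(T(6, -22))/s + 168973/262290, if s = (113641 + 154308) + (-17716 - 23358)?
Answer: 365694401/566733750 ≈ 0.64527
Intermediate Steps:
T(v, Q) = Q**2
f(L) = 237
s = 226875 (s = 267949 - 41074 = 226875)
f(T(6, -22))/s + 168973/262290 = 237/226875 + 168973/262290 = 237*(1/226875) + 168973*(1/262290) = 79/75625 + 24139/37470 = 365694401/566733750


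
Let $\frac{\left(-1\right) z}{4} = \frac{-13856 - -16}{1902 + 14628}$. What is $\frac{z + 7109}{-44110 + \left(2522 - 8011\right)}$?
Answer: $- \frac{11756713}{81987147} \approx -0.1434$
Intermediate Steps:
$z = \frac{5536}{1653}$ ($z = - 4 \frac{-13856 - -16}{1902 + 14628} = - 4 \frac{-13856 + \left(-52 + 68\right)}{16530} = - 4 \left(-13856 + 16\right) \frac{1}{16530} = - 4 \left(\left(-13840\right) \frac{1}{16530}\right) = \left(-4\right) \left(- \frac{1384}{1653}\right) = \frac{5536}{1653} \approx 3.3491$)
$\frac{z + 7109}{-44110 + \left(2522 - 8011\right)} = \frac{\frac{5536}{1653} + 7109}{-44110 + \left(2522 - 8011\right)} = \frac{11756713}{1653 \left(-44110 + \left(2522 - 8011\right)\right)} = \frac{11756713}{1653 \left(-44110 - 5489\right)} = \frac{11756713}{1653 \left(-49599\right)} = \frac{11756713}{1653} \left(- \frac{1}{49599}\right) = - \frac{11756713}{81987147}$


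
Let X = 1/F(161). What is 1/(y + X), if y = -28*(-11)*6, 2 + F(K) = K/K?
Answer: 1/1847 ≈ 0.00054142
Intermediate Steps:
F(K) = -1 (F(K) = -2 + K/K = -2 + 1 = -1)
X = -1 (X = 1/(-1) = -1)
y = 1848 (y = 308*6 = 1848)
1/(y + X) = 1/(1848 - 1) = 1/1847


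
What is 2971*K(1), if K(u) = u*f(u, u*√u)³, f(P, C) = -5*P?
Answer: -371375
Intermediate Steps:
K(u) = -125*u⁴ (K(u) = u*(-5*u)³ = u*(-125*u³) = -125*u⁴)
2971*K(1) = 2971*(-125*1⁴) = 2971*(-125*1) = 2971*(-125) = -371375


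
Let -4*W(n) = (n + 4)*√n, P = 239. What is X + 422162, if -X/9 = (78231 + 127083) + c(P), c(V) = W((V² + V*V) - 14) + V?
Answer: -1427815 + 1542132*√3173 ≈ 8.5439e+7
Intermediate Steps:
W(n) = -√n*(4 + n)/4 (W(n) = -(n + 4)*√n/4 = -(4 + n)*√n/4 = -√n*(4 + n)/4)
c(V) = V + √(-14 + 2*V²)*(10 - 2*V²)/4 (c(V) = √((V² + V*V) - 14)*(-4 - ((V² + V*V) - 14))/4 + V = √((V² + V²) - 14)*(-4 - ((V² + V²) - 14))/4 + V = √(2*V² - 14)*(-4 - (2*V² - 14))/4 + V = √(-14 + 2*V²)*(-4 - (-14 + 2*V²))/4 + V = √(-14 + 2*V²)*(-4 + (14 - 2*V²))/4 + V = √(-14 + 2*V²)*(10 - 2*V²)/4 + V = V + √(-14 + 2*V²)*(10 - 2*V²)/4)
X = -1849977 + 1542132*√3173 (X = -9*((78231 + 127083) + (239 + √(-14 + 2*239²)*(5/2 - ½*239²))) = -9*(205314 + (239 + √(-14 + 2*57121)*(5/2 - ½*57121))) = -9*(205314 + (239 + √(-14 + 114242)*(5/2 - 57121/2))) = -9*(205314 + (239 + √114228*(-28558))) = -9*(205314 + (239 + (6*√3173)*(-28558))) = -9*(205314 + (239 - 171348*√3173)) = -9*(205553 - 171348*√3173) = -1849977 + 1542132*√3173 ≈ 8.5017e+7)
X + 422162 = (-1849977 + 1542132*√3173) + 422162 = -1427815 + 1542132*√3173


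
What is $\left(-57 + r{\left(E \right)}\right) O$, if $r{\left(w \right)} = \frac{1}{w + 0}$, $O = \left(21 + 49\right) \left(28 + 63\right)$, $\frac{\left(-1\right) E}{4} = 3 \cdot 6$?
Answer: $- \frac{13074425}{36} \approx -3.6318 \cdot 10^{5}$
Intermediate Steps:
$E = -72$ ($E = - 4 \cdot 3 \cdot 6 = \left(-4\right) 18 = -72$)
$O = 6370$ ($O = 70 \cdot 91 = 6370$)
$r{\left(w \right)} = \frac{1}{w}$
$\left(-57 + r{\left(E \right)}\right) O = \left(-57 + \frac{1}{-72}\right) 6370 = \left(-57 - \frac{1}{72}\right) 6370 = \left(- \frac{4105}{72}\right) 6370 = - \frac{13074425}{36}$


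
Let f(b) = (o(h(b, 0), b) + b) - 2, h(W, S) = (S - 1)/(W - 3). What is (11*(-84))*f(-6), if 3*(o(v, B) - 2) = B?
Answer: 7392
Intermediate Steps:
h(W, S) = (-1 + S)/(-3 + W)
o(v, B) = 2 + B/3
f(b) = 4*b/3 (f(b) = ((2 + b/3) + b) - 2 = (2 + 4*b/3) - 2 = 4*b/3)
(11*(-84))*f(-6) = (11*(-84))*((4/3)*(-6)) = -924*(-8) = 7392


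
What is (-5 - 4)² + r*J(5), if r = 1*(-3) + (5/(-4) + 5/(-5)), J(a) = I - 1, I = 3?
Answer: 141/2 ≈ 70.500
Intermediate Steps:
J(a) = 2 (J(a) = 3 - 1 = 2)
r = -21/4 (r = -3 + (5*(-¼) + 5*(-⅕)) = -3 + (-5/4 - 1) = -3 - 9/4 = -21/4 ≈ -5.2500)
(-5 - 4)² + r*J(5) = (-5 - 4)² - 21/4*2 = (-9)² - 21/2 = 81 - 21/2 = 141/2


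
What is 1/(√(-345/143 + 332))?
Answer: √6739733/47131 ≈ 0.055083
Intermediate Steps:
1/(√(-345/143 + 332)) = 1/(√(47131/143)) = 1/(√6739733/143) = √6739733/47131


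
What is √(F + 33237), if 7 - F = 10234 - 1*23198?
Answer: 152*√2 ≈ 214.96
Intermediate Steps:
F = 12971 (F = 7 - (10234 - 1*23198) = 7 - (10234 - 23198) = 7 - 1*(-12964) = 7 + 12964 = 12971)
√(F + 33237) = √(12971 + 33237) = √46208 = 152*√2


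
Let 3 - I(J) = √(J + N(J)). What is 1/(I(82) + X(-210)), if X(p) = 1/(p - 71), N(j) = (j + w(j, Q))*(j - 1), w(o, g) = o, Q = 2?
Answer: -118301/527341881 - 78961*√13366/1054683762 ≈ -0.0088798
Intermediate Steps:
N(j) = 2*j*(-1 + j) (N(j) = (j + j)*(j - 1) = (2*j)*(-1 + j) = 2*j*(-1 + j))
I(J) = 3 - √(J + 2*J*(-1 + J))
X(p) = 1/(-71 + p)
1/(I(82) + X(-210)) = 1/((3 - √(82*(-1 + 2*82))) + 1/(-71 - 210)) = 1/((3 - √(82*(-1 + 164))) + 1/(-281)) = 1/((3 - √(82*163)) - 1/281) = 1/((3 - √13366) - 1/281) = 1/(842/281 - √13366)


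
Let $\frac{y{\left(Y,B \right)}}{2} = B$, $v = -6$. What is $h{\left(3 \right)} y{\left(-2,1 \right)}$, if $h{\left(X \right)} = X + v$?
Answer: $-6$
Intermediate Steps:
$y{\left(Y,B \right)} = 2 B$
$h{\left(X \right)} = -6 + X$ ($h{\left(X \right)} = X - 6 = -6 + X$)
$h{\left(3 \right)} y{\left(-2,1 \right)} = \left(-6 + 3\right) 2 \cdot 1 = \left(-3\right) 2 = -6$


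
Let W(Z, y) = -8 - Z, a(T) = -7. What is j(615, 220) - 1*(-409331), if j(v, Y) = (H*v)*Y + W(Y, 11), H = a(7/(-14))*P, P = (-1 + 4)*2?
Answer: -5273497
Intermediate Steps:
P = 6 (P = 3*2 = 6)
H = -42 (H = -7*6 = -42)
j(v, Y) = -8 - Y - 42*Y*v (j(v, Y) = (-42*v)*Y + (-8 - Y) = -42*Y*v + (-8 - Y) = -8 - Y - 42*Y*v)
j(615, 220) - 1*(-409331) = (-8 - 1*220 - 42*220*615) - 1*(-409331) = (-8 - 220 - 5682600) + 409331 = -5682828 + 409331 = -5273497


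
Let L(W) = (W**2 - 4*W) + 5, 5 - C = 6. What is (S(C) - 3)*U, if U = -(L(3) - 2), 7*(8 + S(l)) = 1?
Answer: 0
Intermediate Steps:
C = -1 (C = 5 - 1*6 = 5 - 6 = -1)
L(W) = 5 + W**2 - 4*W
S(l) = -55/7 (S(l) = -8 + (1/7)*1 = -8 + 1/7 = -55/7)
U = 0 (U = -((5 + 3**2 - 4*3) - 2) = -((5 + 9 - 12) - 2) = -(2 - 2) = -1*0 = 0)
(S(C) - 3)*U = (-55/7 - 3)*0 = -76/7*0 = 0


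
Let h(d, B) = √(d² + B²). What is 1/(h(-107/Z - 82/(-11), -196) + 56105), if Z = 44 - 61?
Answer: 392387149/22014610998816 - 187*√1349979145/110073054994080 ≈ 1.7762e-5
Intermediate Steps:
Z = -17
h(d, B) = √(B² + d²)
1/(h(-107/Z - 82/(-11), -196) + 56105) = 1/(√((-196)² + (-107/(-17) - 82/(-11))²) + 56105) = 1/(√(38416 + (-107*(-1/17) - 82*(-1/11))²) + 56105) = 1/(√(38416 + (107/17 + 82/11)²) + 56105) = 1/(√(38416 + (2571/187)²) + 56105) = 1/(√(38416 + 6610041/34969) + 56105) = 1/(√(1349979145/34969) + 56105) = 1/(√1349979145/187 + 56105) = 1/(56105 + √1349979145/187)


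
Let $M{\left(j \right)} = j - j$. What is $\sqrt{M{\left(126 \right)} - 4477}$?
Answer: $11 i \sqrt{37} \approx 66.91 i$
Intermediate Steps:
$M{\left(j \right)} = 0$
$\sqrt{M{\left(126 \right)} - 4477} = \sqrt{0 - 4477} = \sqrt{-4477} = 11 i \sqrt{37}$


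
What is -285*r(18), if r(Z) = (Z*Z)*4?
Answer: -369360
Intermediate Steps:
r(Z) = 4*Z² (r(Z) = Z²*4 = 4*Z²)
-285*r(18) = -1140*18² = -1140*324 = -285*1296 = -369360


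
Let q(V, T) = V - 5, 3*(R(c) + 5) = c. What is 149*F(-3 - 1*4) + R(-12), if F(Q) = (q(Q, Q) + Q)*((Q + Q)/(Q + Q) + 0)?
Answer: -2840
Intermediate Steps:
R(c) = -5 + c/3
q(V, T) = -5 + V
F(Q) = -5 + 2*Q (F(Q) = ((-5 + Q) + Q)*((Q + Q)/(Q + Q) + 0) = (-5 + 2*Q)*((2*Q)/((2*Q)) + 0) = (-5 + 2*Q)*((2*Q)*(1/(2*Q)) + 0) = (-5 + 2*Q)*(1 + 0) = (-5 + 2*Q)*1 = -5 + 2*Q)
149*F(-3 - 1*4) + R(-12) = 149*(-5 + 2*(-3 - 1*4)) + (-5 + (1/3)*(-12)) = 149*(-5 + 2*(-3 - 4)) + (-5 - 4) = 149*(-5 + 2*(-7)) - 9 = 149*(-5 - 14) - 9 = 149*(-19) - 9 = -2831 - 9 = -2840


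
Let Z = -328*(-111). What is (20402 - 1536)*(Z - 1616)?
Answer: 656385872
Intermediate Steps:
Z = 36408
(20402 - 1536)*(Z - 1616) = (20402 - 1536)*(36408 - 1616) = 18866*34792 = 656385872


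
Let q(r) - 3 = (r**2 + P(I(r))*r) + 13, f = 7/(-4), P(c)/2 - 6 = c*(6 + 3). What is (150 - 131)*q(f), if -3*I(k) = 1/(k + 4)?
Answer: 2489/48 ≈ 51.854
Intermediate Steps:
I(k) = -1/(3*(4 + k)) (I(k) = -1/(3*(k + 4)) = -1/(3*(4 + k)))
P(c) = 12 + 18*c (P(c) = 12 + 2*(c*(6 + 3)) = 12 + 2*(c*9) = 12 + 2*(9*c) = 12 + 18*c)
f = -7/4 (f = 7*(-1/4) = -7/4 ≈ -1.7500)
q(r) = 16 + r**2 + r*(12 - 18/(12 + 3*r)) (q(r) = 3 + ((r**2 + (12 + 18*(-1/(12 + 3*r)))*r) + 13) = 3 + ((r**2 + (12 - 18/(12 + 3*r))*r) + 13) = 3 + ((r**2 + r*(12 - 18/(12 + 3*r))) + 13) = 3 + (13 + r**2 + r*(12 - 18/(12 + 3*r))) = 16 + r**2 + r*(12 - 18/(12 + 3*r)))
(150 - 131)*q(f) = (150 - 131)*((64 + (-7/4)**3 + 16*(-7/4)**2 + 58*(-7/4))/(4 - 7/4)) = 19*((64 - 343/64 + 16*(49/16) - 203/2)/(9/4)) = 19*(4*(64 - 343/64 + 49 - 203/2)/9) = 19*((4/9)*(393/64)) = 19*(131/48) = 2489/48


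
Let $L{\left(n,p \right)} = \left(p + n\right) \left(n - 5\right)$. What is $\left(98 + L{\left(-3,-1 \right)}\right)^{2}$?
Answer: $16900$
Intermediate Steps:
$L{\left(n,p \right)} = \left(-5 + n\right) \left(n + p\right)$ ($L{\left(n,p \right)} = \left(n + p\right) \left(-5 + n\right) = \left(-5 + n\right) \left(n + p\right)$)
$\left(98 + L{\left(-3,-1 \right)}\right)^{2} = \left(98 - \left(-23 - 9\right)\right)^{2} = \left(98 + \left(9 + 15 + 5 + 3\right)\right)^{2} = \left(98 + 32\right)^{2} = 130^{2} = 16900$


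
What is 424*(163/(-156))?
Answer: -17278/39 ≈ -443.03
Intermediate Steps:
424*(163/(-156)) = 424*(163*(-1/156)) = 424*(-163/156) = -17278/39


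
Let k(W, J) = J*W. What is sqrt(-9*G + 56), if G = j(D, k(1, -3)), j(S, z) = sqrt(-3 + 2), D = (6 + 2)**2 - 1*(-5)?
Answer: sqrt(56 - 9*I) ≈ 7.5073 - 0.59942*I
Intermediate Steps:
D = 69 (D = 8**2 + 5 = 64 + 5 = 69)
j(S, z) = I (j(S, z) = sqrt(-1) = I)
G = I ≈ 1.0*I
sqrt(-9*G + 56) = sqrt(-9*I + 56) = sqrt(56 - 9*I)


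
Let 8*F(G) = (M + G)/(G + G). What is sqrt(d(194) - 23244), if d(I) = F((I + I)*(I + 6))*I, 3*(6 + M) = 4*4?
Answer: I*sqrt(1338156006)/240 ≈ 152.42*I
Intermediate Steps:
M = -2/3 (M = -6 + (4*4)/3 = -6 + (1/3)*16 = -6 + 16/3 = -2/3 ≈ -0.66667)
F(G) = (-2/3 + G)/(16*G) (F(G) = ((-2/3 + G)/(G + G))/8 = ((-2/3 + G)/((2*G)))/8 = ((-2/3 + G)*(1/(2*G)))/8 = ((-2/3 + G)/(2*G))/8 = (-2/3 + G)/(16*G))
d(I) = (-2 + 6*I*(6 + I))/(96*(6 + I)) (d(I) = ((-2 + 3*((I + I)*(I + 6)))/(48*(((I + I)*(I + 6)))))*I = ((-2 + 3*((2*I)*(6 + I)))/(48*(((2*I)*(6 + I)))))*I = ((-2 + 3*(2*I*(6 + I)))/(48*((2*I*(6 + I)))))*I = ((1/(2*I*(6 + I)))*(-2 + 6*I*(6 + I))/48)*I = ((-2 + 6*I*(6 + I))/(96*I*(6 + I)))*I = (-2 + 6*I*(6 + I))/(96*(6 + I)))
sqrt(d(194) - 23244) = sqrt((-1 + 3*194*(6 + 194))/(48*(6 + 194)) - 23244) = sqrt((1/48)*(-1 + 3*194*200)/200 - 23244) = sqrt((1/48)*(1/200)*(-1 + 116400) - 23244) = sqrt((1/48)*(1/200)*116399 - 23244) = sqrt(116399/9600 - 23244) = sqrt(-223026001/9600) = I*sqrt(1338156006)/240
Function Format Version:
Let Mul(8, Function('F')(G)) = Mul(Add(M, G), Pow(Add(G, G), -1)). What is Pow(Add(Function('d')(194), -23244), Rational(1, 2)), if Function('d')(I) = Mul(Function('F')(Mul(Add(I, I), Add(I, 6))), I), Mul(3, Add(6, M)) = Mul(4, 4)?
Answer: Mul(Rational(1, 240), I, Pow(1338156006, Rational(1, 2))) ≈ Mul(152.42, I)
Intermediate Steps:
M = Rational(-2, 3) (M = Add(-6, Mul(Rational(1, 3), Mul(4, 4))) = Add(-6, Mul(Rational(1, 3), 16)) = Add(-6, Rational(16, 3)) = Rational(-2, 3) ≈ -0.66667)
Function('F')(G) = Mul(Rational(1, 16), Pow(G, -1), Add(Rational(-2, 3), G)) (Function('F')(G) = Mul(Rational(1, 8), Mul(Add(Rational(-2, 3), G), Pow(Add(G, G), -1))) = Mul(Rational(1, 8), Mul(Add(Rational(-2, 3), G), Pow(Mul(2, G), -1))) = Mul(Rational(1, 8), Mul(Add(Rational(-2, 3), G), Mul(Rational(1, 2), Pow(G, -1)))) = Mul(Rational(1, 8), Mul(Rational(1, 2), Pow(G, -1), Add(Rational(-2, 3), G))) = Mul(Rational(1, 16), Pow(G, -1), Add(Rational(-2, 3), G)))
Function('d')(I) = Mul(Rational(1, 96), Pow(Add(6, I), -1), Add(-2, Mul(6, I, Add(6, I)))) (Function('d')(I) = Mul(Mul(Rational(1, 48), Pow(Mul(Add(I, I), Add(I, 6)), -1), Add(-2, Mul(3, Mul(Add(I, I), Add(I, 6))))), I) = Mul(Mul(Rational(1, 48), Pow(Mul(Mul(2, I), Add(6, I)), -1), Add(-2, Mul(3, Mul(Mul(2, I), Add(6, I))))), I) = Mul(Mul(Rational(1, 48), Pow(Mul(2, I, Add(6, I)), -1), Add(-2, Mul(3, Mul(2, I, Add(6, I))))), I) = Mul(Mul(Rational(1, 48), Mul(Rational(1, 2), Pow(I, -1), Pow(Add(6, I), -1)), Add(-2, Mul(6, I, Add(6, I)))), I) = Mul(Mul(Rational(1, 96), Pow(I, -1), Pow(Add(6, I), -1), Add(-2, Mul(6, I, Add(6, I)))), I) = Mul(Rational(1, 96), Pow(Add(6, I), -1), Add(-2, Mul(6, I, Add(6, I)))))
Pow(Add(Function('d')(194), -23244), Rational(1, 2)) = Pow(Add(Mul(Rational(1, 48), Pow(Add(6, 194), -1), Add(-1, Mul(3, 194, Add(6, 194)))), -23244), Rational(1, 2)) = Pow(Add(Mul(Rational(1, 48), Pow(200, -1), Add(-1, Mul(3, 194, 200))), -23244), Rational(1, 2)) = Pow(Add(Mul(Rational(1, 48), Rational(1, 200), Add(-1, 116400)), -23244), Rational(1, 2)) = Pow(Add(Mul(Rational(1, 48), Rational(1, 200), 116399), -23244), Rational(1, 2)) = Pow(Add(Rational(116399, 9600), -23244), Rational(1, 2)) = Pow(Rational(-223026001, 9600), Rational(1, 2)) = Mul(Rational(1, 240), I, Pow(1338156006, Rational(1, 2)))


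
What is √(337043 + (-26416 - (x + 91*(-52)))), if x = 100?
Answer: √315259 ≈ 561.48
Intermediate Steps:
√(337043 + (-26416 - (x + 91*(-52)))) = √(337043 + (-26416 - (100 + 91*(-52)))) = √(337043 + (-26416 - (100 - 4732))) = √(337043 + (-26416 - 1*(-4632))) = √(337043 + (-26416 + 4632)) = √(337043 - 21784) = √315259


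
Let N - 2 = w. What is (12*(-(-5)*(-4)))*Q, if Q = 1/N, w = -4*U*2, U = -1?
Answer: -24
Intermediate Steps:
w = 8 (w = -4*(-1)*2 = 4*2 = 8)
N = 10 (N = 2 + 8 = 10)
Q = ⅒ (Q = 1/10 = ⅒ ≈ 0.10000)
(12*(-(-5)*(-4)))*Q = (12*(-(-5)*(-4)))*(⅒) = (12*(-5*4))*(⅒) = (12*(-20))*(⅒) = -240*⅒ = -24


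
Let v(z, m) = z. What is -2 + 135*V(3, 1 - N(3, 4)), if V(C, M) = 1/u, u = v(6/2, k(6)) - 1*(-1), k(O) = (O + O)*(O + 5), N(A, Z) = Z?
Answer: 127/4 ≈ 31.750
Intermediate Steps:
k(O) = 2*O*(5 + O) (k(O) = (2*O)*(5 + O) = 2*O*(5 + O))
u = 4 (u = 6/2 - 1*(-1) = 6*(½) + 1 = 3 + 1 = 4)
V(C, M) = ¼ (V(C, M) = 1/4 = ¼)
-2 + 135*V(3, 1 - N(3, 4)) = -2 + 135*(¼) = -2 + 135/4 = 127/4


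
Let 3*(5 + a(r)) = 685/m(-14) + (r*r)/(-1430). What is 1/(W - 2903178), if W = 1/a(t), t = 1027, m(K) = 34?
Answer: -684818/1988148554409 ≈ -3.4445e-7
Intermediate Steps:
a(r) = 175/102 - r²/4290 (a(r) = -5 + (685/34 + (r*r)/(-1430))/3 = -5 + (685*(1/34) + r²*(-1/1430))/3 = -5 + (685/34 - r²/1430)/3 = -5 + (685/102 - r²/4290) = 175/102 - r²/4290)
W = -2805/684818 (W = 1/(175/102 - 1/4290*1027²) = 1/(175/102 - 1/4290*1054729) = 1/(175/102 - 81133/330) = 1/(-684818/2805) = -2805/684818 ≈ -0.0040960)
1/(W - 2903178) = 1/(-2805/684818 - 2903178) = 1/(-1988148554409/684818) = -684818/1988148554409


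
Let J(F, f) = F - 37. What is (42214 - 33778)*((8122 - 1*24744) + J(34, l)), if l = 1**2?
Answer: -140248500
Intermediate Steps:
l = 1
J(F, f) = -37 + F
(42214 - 33778)*((8122 - 1*24744) + J(34, l)) = (42214 - 33778)*((8122 - 1*24744) + (-37 + 34)) = 8436*((8122 - 24744) - 3) = 8436*(-16622 - 3) = 8436*(-16625) = -140248500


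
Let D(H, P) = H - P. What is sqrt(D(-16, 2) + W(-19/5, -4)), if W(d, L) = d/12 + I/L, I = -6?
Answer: I*sqrt(15135)/30 ≈ 4.1008*I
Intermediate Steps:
W(d, L) = -6/L + d/12 (W(d, L) = d/12 - 6/L = -6/L + d/12)
sqrt(D(-16, 2) + W(-19/5, -4)) = sqrt((-16 - 1*2) + (-6/(-4) + (-19/5)/12)) = sqrt((-16 - 2) + (-6*(-1/4) + (-19*1/5)/12)) = sqrt(-18 + (3/2 + (1/12)*(-19/5))) = sqrt(-18 + (3/2 - 19/60)) = sqrt(-18 + 71/60) = sqrt(-1009/60) = I*sqrt(15135)/30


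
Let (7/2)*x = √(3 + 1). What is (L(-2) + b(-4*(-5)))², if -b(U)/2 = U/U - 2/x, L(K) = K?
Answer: 9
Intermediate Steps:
x = 4/7 (x = 2*√(3 + 1)/7 = 2*√4/7 = (2/7)*2 = 4/7 ≈ 0.57143)
b(U) = 5 (b(U) = -2*(U/U - 2/4/7) = -2*(1 - 2*7/4) = -2*(1 - 7/2) = -2*(-5/2) = 5)
(L(-2) + b(-4*(-5)))² = (-2 + 5)² = 3² = 9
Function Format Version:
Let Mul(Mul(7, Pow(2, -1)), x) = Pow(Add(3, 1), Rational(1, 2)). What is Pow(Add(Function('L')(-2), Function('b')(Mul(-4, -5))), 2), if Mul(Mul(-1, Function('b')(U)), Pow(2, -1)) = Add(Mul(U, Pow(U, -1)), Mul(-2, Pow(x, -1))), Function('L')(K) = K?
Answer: 9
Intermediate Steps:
x = Rational(4, 7) (x = Mul(Rational(2, 7), Pow(Add(3, 1), Rational(1, 2))) = Mul(Rational(2, 7), Pow(4, Rational(1, 2))) = Mul(Rational(2, 7), 2) = Rational(4, 7) ≈ 0.57143)
Function('b')(U) = 5 (Function('b')(U) = Mul(-2, Add(Mul(U, Pow(U, -1)), Mul(-2, Pow(Rational(4, 7), -1)))) = Mul(-2, Add(1, Mul(-2, Rational(7, 4)))) = Mul(-2, Add(1, Rational(-7, 2))) = Mul(-2, Rational(-5, 2)) = 5)
Pow(Add(Function('L')(-2), Function('b')(Mul(-4, -5))), 2) = Pow(Add(-2, 5), 2) = Pow(3, 2) = 9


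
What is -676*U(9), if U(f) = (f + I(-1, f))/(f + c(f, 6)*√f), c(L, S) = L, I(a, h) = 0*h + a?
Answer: -1352/9 ≈ -150.22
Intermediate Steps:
I(a, h) = a (I(a, h) = 0 + a = a)
U(f) = (-1 + f)/(f + f^(3/2)) (U(f) = (f - 1)/(f + f*√f) = (-1 + f)/(f + f^(3/2)))
-676*U(9) = -676*(-1 + 9)/(9 + 9^(3/2)) = -676*8/(9 + 27) = -676*8/36 = -169*8/9 = -676*2/9 = -1352/9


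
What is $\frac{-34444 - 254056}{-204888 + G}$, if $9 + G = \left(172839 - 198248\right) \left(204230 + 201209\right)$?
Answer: $\frac{72125}{2575501112} \approx 2.8004 \cdot 10^{-5}$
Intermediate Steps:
$G = -10301799560$ ($G = -9 + \left(172839 - 198248\right) \left(204230 + 201209\right) = -9 - 10301799551 = -10301799560$)
$\frac{-34444 - 254056}{-204888 + G} = \frac{-34444 - 254056}{-204888 - 10301799560} = - \frac{288500}{-10302004448} = \left(-288500\right) \left(- \frac{1}{10302004448}\right) = \frac{72125}{2575501112}$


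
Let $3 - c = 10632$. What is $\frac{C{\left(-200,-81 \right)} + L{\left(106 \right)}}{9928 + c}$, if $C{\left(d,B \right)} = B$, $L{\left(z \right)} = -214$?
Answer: $\frac{295}{701} \approx 0.42083$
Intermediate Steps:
$c = -10629$ ($c = 3 - 10632 = -10629$)
$\frac{C{\left(-200,-81 \right)} + L{\left(106 \right)}}{9928 + c} = \frac{-81 - 214}{9928 - 10629} = - \frac{295}{-701} = \left(-295\right) \left(- \frac{1}{701}\right) = \frac{295}{701}$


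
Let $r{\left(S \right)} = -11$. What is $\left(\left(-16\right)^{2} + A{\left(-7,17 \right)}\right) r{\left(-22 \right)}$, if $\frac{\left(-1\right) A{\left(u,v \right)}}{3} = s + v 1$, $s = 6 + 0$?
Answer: $-2057$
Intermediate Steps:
$s = 6$
$A{\left(u,v \right)} = -18 - 3 v$ ($A{\left(u,v \right)} = - 3 \left(6 + v 1\right) = - 3 \left(6 + v\right) = -18 - 3 v$)
$\left(\left(-16\right)^{2} + A{\left(-7,17 \right)}\right) r{\left(-22 \right)} = \left(\left(-16\right)^{2} - 69\right) \left(-11\right) = \left(256 - 69\right) \left(-11\right) = 187 \left(-11\right) = -2057$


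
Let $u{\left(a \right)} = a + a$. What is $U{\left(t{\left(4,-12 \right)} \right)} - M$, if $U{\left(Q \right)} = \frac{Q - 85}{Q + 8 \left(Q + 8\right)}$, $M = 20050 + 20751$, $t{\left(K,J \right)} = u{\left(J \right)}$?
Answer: $- \frac{6201643}{152} \approx -40800.0$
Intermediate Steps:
$u{\left(a \right)} = 2 a$
$t{\left(K,J \right)} = 2 J$
$M = 40801$
$U{\left(Q \right)} = \frac{-85 + Q}{64 + 9 Q}$ ($U{\left(Q \right)} = \frac{-85 + Q}{Q + 8 \left(8 + Q\right)} = \frac{-85 + Q}{Q + \left(64 + 8 Q\right)} = \frac{-85 + Q}{64 + 9 Q}$)
$U{\left(t{\left(4,-12 \right)} \right)} - M = \frac{-85 + 2 \left(-12\right)}{64 + 9 \cdot 2 \left(-12\right)} - 40801 = \frac{-85 - 24}{64 + 9 \left(-24\right)} - 40801 = \frac{1}{64 - 216} \left(-109\right) - 40801 = \frac{1}{-152} \left(-109\right) - 40801 = \left(- \frac{1}{152}\right) \left(-109\right) - 40801 = \frac{109}{152} - 40801 = - \frac{6201643}{152}$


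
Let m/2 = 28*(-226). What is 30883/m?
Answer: -30883/12656 ≈ -2.4402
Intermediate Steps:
m = -12656 (m = 2*(28*(-226)) = 2*(-6328) = -12656)
30883/m = 30883/(-12656) = 30883*(-1/12656) = -30883/12656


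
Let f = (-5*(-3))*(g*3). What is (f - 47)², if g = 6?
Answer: 49729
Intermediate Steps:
f = 270 (f = (-5*(-3))*(6*3) = 15*18 = 270)
(f - 47)² = (270 - 47)² = 223² = 49729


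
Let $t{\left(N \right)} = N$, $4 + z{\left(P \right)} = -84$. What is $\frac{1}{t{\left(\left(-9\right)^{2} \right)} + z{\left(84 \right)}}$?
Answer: $- \frac{1}{7} \approx -0.14286$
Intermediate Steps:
$z{\left(P \right)} = -88$ ($z{\left(P \right)} = -4 - 84 = -88$)
$\frac{1}{t{\left(\left(-9\right)^{2} \right)} + z{\left(84 \right)}} = \frac{1}{\left(-9\right)^{2} - 88} = \frac{1}{81 - 88} = \frac{1}{-7} = - \frac{1}{7}$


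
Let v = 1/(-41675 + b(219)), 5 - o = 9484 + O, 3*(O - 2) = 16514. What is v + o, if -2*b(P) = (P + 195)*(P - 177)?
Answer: -2264439136/151107 ≈ -14986.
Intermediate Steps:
O = 16520/3 (O = 2 + (1/3)*16514 = 2 + 16514/3 = 16520/3 ≈ 5506.7)
b(P) = -(-177 + P)*(195 + P)/2 (b(P) = -(P + 195)*(P - 177)/2 = -(195 + P)*(-177 + P)/2 = -(-177 + P)*(195 + P)/2)
o = -44957/3 (o = 5 - (9484 + 16520/3) = 5 - 1*44972/3 = 5 - 44972/3 = -44957/3 ≈ -14986.)
v = -1/50369 (v = 1/(-41675 + (34515/2 - 9*219 - 1/2*219**2)) = 1/(-41675 + (34515/2 - 1971 - 1/2*47961)) = 1/(-41675 + (34515/2 - 1971 - 47961/2)) = 1/(-41675 - 8694) = 1/(-50369) = -1/50369 ≈ -1.9853e-5)
v + o = -1/50369 - 44957/3 = -2264439136/151107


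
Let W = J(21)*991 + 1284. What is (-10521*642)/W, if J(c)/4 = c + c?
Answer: -1125747/27962 ≈ -40.260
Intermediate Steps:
J(c) = 8*c (J(c) = 4*(c + c) = 4*(2*c) = 8*c)
W = 167772 (W = (8*21)*991 + 1284 = 168*991 + 1284 = 166488 + 1284 = 167772)
(-10521*642)/W = -10521*642/167772 = -6754482*1/167772 = -1125747/27962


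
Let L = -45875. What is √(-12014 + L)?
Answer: I*√57889 ≈ 240.6*I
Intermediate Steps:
√(-12014 + L) = √(-12014 - 45875) = √(-57889) = I*√57889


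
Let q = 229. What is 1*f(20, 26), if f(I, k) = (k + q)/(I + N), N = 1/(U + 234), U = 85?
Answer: 27115/2127 ≈ 12.748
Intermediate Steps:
N = 1/319 (N = 1/(85 + 234) = 1/319 ≈ 0.0031348)
f(I, k) = (229 + k)/(1/319 + I) (f(I, k) = (k + 229)/(I + 1/319) = (229 + k)/(1/319 + I))
1*f(20, 26) = 1*(319*(229 + 26)/(1 + 319*20)) = 1*(319*255/(1 + 6380)) = 1*(319*255/6381) = 1*(319*(1/6381)*255) = 1*(27115/2127) = 27115/2127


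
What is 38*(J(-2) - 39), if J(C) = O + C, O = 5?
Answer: -1368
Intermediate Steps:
J(C) = 5 + C
38*(J(-2) - 39) = 38*((5 - 2) - 39) = 38*(3 - 39) = 38*(-36) = -1368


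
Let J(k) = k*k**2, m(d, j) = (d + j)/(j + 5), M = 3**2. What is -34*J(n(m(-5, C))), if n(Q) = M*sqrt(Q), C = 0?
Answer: 24786*I ≈ 24786.0*I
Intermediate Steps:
M = 9
m(d, j) = (d + j)/(5 + j)
n(Q) = 9*sqrt(Q)
J(k) = k**3
-34*J(n(m(-5, C))) = -34*729*(-5 + 0)**(3/2)/(5 + 0)**(3/2) = -34*(-729*I) = -(-24786)*I = 24786*I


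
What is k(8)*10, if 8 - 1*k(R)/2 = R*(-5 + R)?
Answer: -320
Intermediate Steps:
k(R) = 16 - 2*R*(-5 + R)
k(8)*10 = (16 - 2*8² + 10*8)*10 = (16 - 2*64 + 80)*10 = (16 - 128 + 80)*10 = -32*10 = -320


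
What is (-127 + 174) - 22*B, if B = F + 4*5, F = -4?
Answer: -305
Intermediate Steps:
B = 16 (B = -4 + 4*5 = -4 + 20 = 16)
(-127 + 174) - 22*B = (-127 + 174) - 22*16 = 47 - 352 = -305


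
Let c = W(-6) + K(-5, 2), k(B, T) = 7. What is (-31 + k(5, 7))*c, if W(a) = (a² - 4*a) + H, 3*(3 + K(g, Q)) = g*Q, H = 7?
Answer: -1456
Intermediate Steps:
K(g, Q) = -3 + Q*g/3 (K(g, Q) = -3 + (g*Q)/3 = -3 + (Q*g)/3 = -3 + Q*g/3)
W(a) = 7 + a² - 4*a (W(a) = (a² - 4*a) + 7 = 7 + a² - 4*a)
c = 182/3 (c = (7 + (-6)² - 4*(-6)) + (-3 + (⅓)*2*(-5)) = (7 + 36 + 24) + (-3 - 10/3) = 67 - 19/3 = 182/3 ≈ 60.667)
(-31 + k(5, 7))*c = (-31 + 7)*(182/3) = -24*182/3 = -1456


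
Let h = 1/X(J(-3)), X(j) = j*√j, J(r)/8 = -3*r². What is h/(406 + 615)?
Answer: I*√6/7939296 ≈ 3.0853e-7*I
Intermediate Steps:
J(r) = -24*r² (J(r) = 8*(-3*r²) = -24*r²)
X(j) = j^(3/2)
h = I*√6/7776 (h = 1/((-24*(-3)²)^(3/2)) = 1/((-24*9)^(3/2)) = 1/((-216)^(3/2)) = 1/(-1296*I*√6) = I*√6/7776 ≈ 0.00031501*I)
h/(406 + 615) = (I*√6/7776)/(406 + 615) = (I*√6/7776)/1021 = (I*√6/7776)*(1/1021) = I*√6/7939296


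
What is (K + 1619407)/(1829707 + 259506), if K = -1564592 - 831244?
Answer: -776429/2089213 ≈ -0.37164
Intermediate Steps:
K = -2395836
(K + 1619407)/(1829707 + 259506) = (-2395836 + 1619407)/(1829707 + 259506) = -776429/2089213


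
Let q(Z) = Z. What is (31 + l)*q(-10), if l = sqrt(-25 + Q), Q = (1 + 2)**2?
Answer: -310 - 40*I ≈ -310.0 - 40.0*I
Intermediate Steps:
Q = 9 (Q = 3**2 = 9)
l = 4*I (l = sqrt(-25 + 9) = sqrt(-16) = 4*I ≈ 4.0*I)
(31 + l)*q(-10) = (31 + 4*I)*(-10) = -310 - 40*I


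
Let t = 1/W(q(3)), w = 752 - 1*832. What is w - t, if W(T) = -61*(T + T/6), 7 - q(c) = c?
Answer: -68317/854 ≈ -79.996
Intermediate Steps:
q(c) = 7 - c
W(T) = -427*T/6 (W(T) = -61*(T + T*(1/6)) = -61*(T + T/6) = -427*T/6)
w = -80 (w = 752 - 832 = -80)
t = -3/854 (t = 1/(-427*(7 - 1*3)/6) = 1/(-427*(7 - 3)/6) = 1/(-427/6*4) = 1/(-854/3) = -3/854 ≈ -0.0035129)
w - t = -80 - 1*(-3/854) = -80 + 3/854 = -68317/854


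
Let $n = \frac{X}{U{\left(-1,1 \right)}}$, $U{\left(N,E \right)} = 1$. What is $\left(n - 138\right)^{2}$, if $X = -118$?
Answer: $65536$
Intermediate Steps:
$n = -118$ ($n = - \frac{118}{1} = \left(-118\right) 1 = -118$)
$\left(n - 138\right)^{2} = \left(-118 - 138\right)^{2} = \left(-256\right)^{2} = 65536$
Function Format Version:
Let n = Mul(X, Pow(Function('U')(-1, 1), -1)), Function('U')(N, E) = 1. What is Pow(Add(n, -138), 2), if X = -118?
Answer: 65536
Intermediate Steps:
n = -118 (n = Mul(-118, Pow(1, -1)) = Mul(-118, 1) = -118)
Pow(Add(n, -138), 2) = Pow(Add(-118, -138), 2) = Pow(-256, 2) = 65536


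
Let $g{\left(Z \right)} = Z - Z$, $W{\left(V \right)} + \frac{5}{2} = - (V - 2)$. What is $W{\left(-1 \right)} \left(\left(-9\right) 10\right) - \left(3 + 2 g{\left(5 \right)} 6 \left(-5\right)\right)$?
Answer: $-48$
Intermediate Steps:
$W{\left(V \right)} = - \frac{1}{2} - V$ ($W{\left(V \right)} = - \frac{5}{2} - \left(V - 2\right) = - \frac{5}{2} - \left(-2 + V\right) = - \frac{1}{2} - V$)
$g{\left(Z \right)} = 0$
$W{\left(-1 \right)} \left(\left(-9\right) 10\right) - \left(3 + 2 g{\left(5 \right)} 6 \left(-5\right)\right) = \left(- \frac{1}{2} - -1\right) \left(\left(-9\right) 10\right) - \left(3 + 2 \cdot 0 \cdot 6 \left(-5\right)\right) = \left(- \frac{1}{2} + 1\right) \left(-90\right) - \left(3 + 2 \cdot 0 \left(-5\right)\right) = \frac{1}{2} \left(-90\right) - 3 = -45 + \left(-3 + 0\right) = -45 - 3 = -48$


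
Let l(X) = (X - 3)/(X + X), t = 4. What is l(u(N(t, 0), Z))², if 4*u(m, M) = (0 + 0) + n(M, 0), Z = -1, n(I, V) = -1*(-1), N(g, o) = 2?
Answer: 121/4 ≈ 30.250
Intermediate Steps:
n(I, V) = 1
u(m, M) = ¼ (u(m, M) = ((0 + 0) + 1)/4 = (0 + 1)/4 = (¼)*1 = ¼)
l(X) = (-3 + X)/(2*X) (l(X) = (-3 + X)/((2*X)) = (-3 + X)*(1/(2*X)) = (-3 + X)/(2*X))
l(u(N(t, 0), Z))² = ((-3 + ¼)/(2*(¼)))² = ((½)*4*(-11/4))² = (-11/2)² = 121/4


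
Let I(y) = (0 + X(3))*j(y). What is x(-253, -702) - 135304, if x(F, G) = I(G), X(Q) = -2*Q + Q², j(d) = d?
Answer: -137410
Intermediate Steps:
X(Q) = Q² - 2*Q
I(y) = 3*y (I(y) = (0 + 3*(-2 + 3))*y = (0 + 3*1)*y = (0 + 3)*y = 3*y)
x(F, G) = 3*G
x(-253, -702) - 135304 = 3*(-702) - 135304 = -2106 - 135304 = -137410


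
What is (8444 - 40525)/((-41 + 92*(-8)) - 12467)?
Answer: 4583/1892 ≈ 2.4223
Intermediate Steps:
(8444 - 40525)/((-41 + 92*(-8)) - 12467) = -32081/((-41 - 736) - 12467) = -32081/(-777 - 12467) = -32081/(-13244) = -32081*(-1/13244) = 4583/1892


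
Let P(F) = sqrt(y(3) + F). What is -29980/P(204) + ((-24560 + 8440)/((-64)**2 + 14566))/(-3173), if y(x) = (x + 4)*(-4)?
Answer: 260/955073 - 7495*sqrt(11)/11 ≈ -2259.8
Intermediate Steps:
y(x) = -16 - 4*x (y(x) = (4 + x)*(-4) = -16 - 4*x)
P(F) = sqrt(-28 + F) (P(F) = sqrt((-16 - 4*3) + F) = sqrt((-16 - 12) + F) = sqrt(-28 + F))
-29980/P(204) + ((-24560 + 8440)/((-64)**2 + 14566))/(-3173) = -29980/sqrt(-28 + 204) + ((-24560 + 8440)/((-64)**2 + 14566))/(-3173) = -29980*sqrt(11)/44 - 16120/(4096 + 14566)*(-1/3173) = -29980*sqrt(11)/44 - 16120/18662*(-1/3173) = -7495*sqrt(11)/11 - 16120*1/18662*(-1/3173) = -7495*sqrt(11)/11 - 260/301*(-1/3173) = -7495*sqrt(11)/11 + 260/955073 = 260/955073 - 7495*sqrt(11)/11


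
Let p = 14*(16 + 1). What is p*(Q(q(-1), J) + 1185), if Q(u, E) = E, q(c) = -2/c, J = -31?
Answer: 274652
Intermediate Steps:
p = 238 (p = 14*17 = 238)
p*(Q(q(-1), J) + 1185) = 238*(-31 + 1185) = 238*1154 = 274652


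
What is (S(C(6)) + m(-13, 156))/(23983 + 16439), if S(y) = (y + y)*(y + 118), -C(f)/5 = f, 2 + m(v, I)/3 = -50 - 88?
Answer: -950/6737 ≈ -0.14101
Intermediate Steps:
m(v, I) = -420 (m(v, I) = -6 + 3*(-50 - 88) = -6 + 3*(-138) = -6 - 414 = -420)
C(f) = -5*f
S(y) = 2*y*(118 + y) (S(y) = (2*y)*(118 + y) = 2*y*(118 + y))
(S(C(6)) + m(-13, 156))/(23983 + 16439) = (2*(-5*6)*(118 - 5*6) - 420)/(23983 + 16439) = (2*(-30)*(118 - 30) - 420)/40422 = (2*(-30)*88 - 420)*(1/40422) = (-5280 - 420)*(1/40422) = -5700*1/40422 = -950/6737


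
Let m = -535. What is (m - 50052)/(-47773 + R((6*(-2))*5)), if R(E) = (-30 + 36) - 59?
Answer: 50587/47826 ≈ 1.0577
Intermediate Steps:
R(E) = -53 (R(E) = 6 - 59 = -53)
(m - 50052)/(-47773 + R((6*(-2))*5)) = (-535 - 50052)/(-47773 - 53) = -50587/(-47826) = -50587*(-1/47826) = 50587/47826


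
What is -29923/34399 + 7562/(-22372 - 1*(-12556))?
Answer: -276924703/168830292 ≈ -1.6403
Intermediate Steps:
-29923/34399 + 7562/(-22372 - 1*(-12556)) = -29923*1/34399 + 7562/(-22372 + 12556) = -29923/34399 + 7562/(-9816) = -29923/34399 + 7562*(-1/9816) = -29923/34399 - 3781/4908 = -276924703/168830292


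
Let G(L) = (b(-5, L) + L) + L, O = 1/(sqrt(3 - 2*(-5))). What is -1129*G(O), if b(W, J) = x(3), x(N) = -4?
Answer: 4516 - 2258*sqrt(13)/13 ≈ 3889.7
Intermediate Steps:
O = sqrt(13)/13 (O = 1/(sqrt(3 + 10)) = 1/(sqrt(13)) = sqrt(13)/13 ≈ 0.27735)
b(W, J) = -4
G(L) = -4 + 2*L (G(L) = (-4 + L) + L = -4 + 2*L)
-1129*G(O) = -1129*(-4 + 2*(sqrt(13)/13)) = -1129*(-4 + 2*sqrt(13)/13) = 4516 - 2258*sqrt(13)/13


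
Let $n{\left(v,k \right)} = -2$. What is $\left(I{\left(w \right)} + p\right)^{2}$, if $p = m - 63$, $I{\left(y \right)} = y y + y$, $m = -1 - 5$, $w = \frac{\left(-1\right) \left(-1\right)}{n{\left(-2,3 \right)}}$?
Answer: $\frac{76729}{16} \approx 4795.6$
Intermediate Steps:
$w = - \frac{1}{2}$ ($w = \frac{\left(-1\right) \left(-1\right)}{-2} = 1 \left(- \frac{1}{2}\right) = - \frac{1}{2} \approx -0.5$)
$m = -6$
$I{\left(y \right)} = y + y^{2}$ ($I{\left(y \right)} = y^{2} + y = y + y^{2}$)
$p = -69$ ($p = -6 - 63 = -69$)
$\left(I{\left(w \right)} + p\right)^{2} = \left(- \frac{1 - \frac{1}{2}}{2} - 69\right)^{2} = \left(\left(- \frac{1}{2}\right) \frac{1}{2} - 69\right)^{2} = \left(- \frac{1}{4} - 69\right)^{2} = \left(- \frac{277}{4}\right)^{2} = \frac{76729}{16}$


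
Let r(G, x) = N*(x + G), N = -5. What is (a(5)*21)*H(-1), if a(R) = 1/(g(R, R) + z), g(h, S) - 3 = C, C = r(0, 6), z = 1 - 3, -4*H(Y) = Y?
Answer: -21/116 ≈ -0.18103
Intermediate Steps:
H(Y) = -Y/4
z = -2
r(G, x) = -5*G - 5*x (r(G, x) = -5*(x + G) = -5*(G + x) = -5*G - 5*x)
C = -30 (C = -5*0 - 5*6 = 0 - 30 = -30)
g(h, S) = -27 (g(h, S) = 3 - 30 = -27)
a(R) = -1/29 (a(R) = 1/(-27 - 2) = 1/(-29) = -1/29)
(a(5)*21)*H(-1) = (-1/29*21)*(-1/4*(-1)) = -21/29*1/4 = -21/116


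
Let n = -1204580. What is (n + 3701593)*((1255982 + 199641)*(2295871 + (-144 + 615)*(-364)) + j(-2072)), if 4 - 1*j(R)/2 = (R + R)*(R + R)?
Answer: 7721589352815777241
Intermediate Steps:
j(R) = 8 - 8*R² (j(R) = 8 - 2*(R + R)*(R + R) = 8 - 2*2*R*2*R = 8 - 8*R²)
(n + 3701593)*((1255982 + 199641)*(2295871 + (-144 + 615)*(-364)) + j(-2072)) = (-1204580 + 3701593)*((1255982 + 199641)*(2295871 + (-144 + 615)*(-364)) + (8 - 8*(-2072)²)) = 2497013*(1455623*(2295871 + 471*(-364)) + (8 - 8*4293184)) = 2497013*(1455623*(2295871 - 171444) + (8 - 34345472)) = 2497013*(1455623*2124427 - 34345464) = 2497013*(3092364803021 - 34345464) = 2497013*3092330457557 = 7721589352815777241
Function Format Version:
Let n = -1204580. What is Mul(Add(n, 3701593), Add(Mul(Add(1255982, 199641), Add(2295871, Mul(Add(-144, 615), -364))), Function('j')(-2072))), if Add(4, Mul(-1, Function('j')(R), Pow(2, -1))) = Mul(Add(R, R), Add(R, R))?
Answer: 7721589352815777241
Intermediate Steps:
Function('j')(R) = Add(8, Mul(-8, Pow(R, 2))) (Function('j')(R) = Add(8, Mul(-2, Mul(Add(R, R), Add(R, R)))) = Add(8, Mul(-2, Mul(Mul(2, R), Mul(2, R)))) = Add(8, Mul(-2, Mul(4, Pow(R, 2)))) = Add(8, Mul(-8, Pow(R, 2))))
Mul(Add(n, 3701593), Add(Mul(Add(1255982, 199641), Add(2295871, Mul(Add(-144, 615), -364))), Function('j')(-2072))) = Mul(Add(-1204580, 3701593), Add(Mul(Add(1255982, 199641), Add(2295871, Mul(Add(-144, 615), -364))), Add(8, Mul(-8, Pow(-2072, 2))))) = Mul(2497013, Add(Mul(1455623, Add(2295871, Mul(471, -364))), Add(8, Mul(-8, 4293184)))) = Mul(2497013, Add(Mul(1455623, Add(2295871, -171444)), Add(8, -34345472))) = Mul(2497013, Add(Mul(1455623, 2124427), -34345464)) = Mul(2497013, Add(3092364803021, -34345464)) = Mul(2497013, 3092330457557) = 7721589352815777241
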